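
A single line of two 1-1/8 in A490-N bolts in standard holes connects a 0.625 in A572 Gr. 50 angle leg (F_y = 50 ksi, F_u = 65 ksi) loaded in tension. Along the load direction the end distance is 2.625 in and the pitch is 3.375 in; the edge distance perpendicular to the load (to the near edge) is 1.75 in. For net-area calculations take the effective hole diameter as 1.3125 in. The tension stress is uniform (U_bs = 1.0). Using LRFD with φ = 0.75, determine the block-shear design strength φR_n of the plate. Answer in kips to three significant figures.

107 kips

Shear plane L_v = 2.625 + 1·3.375 = 6 in; A_gv = 6 × 0.625 = 3.75 in².
A_nv = (6 − 1.5·1.3125) × 0.625 = 2.52 in².
A_nt = (1.75 − 0.5·1.3125) × 0.625 = 0.6836 in².
0.6 F_u A_nv = 98.26 kips; 0.6 F_y A_gv = 112.5 kips → shear rupture governs the shear term.
R_n = 98.26 + 1.0 × 65 × 0.6836 = 142.7 kips.
Design strength φR_n = 0.75 × 142.7 = 107 kips.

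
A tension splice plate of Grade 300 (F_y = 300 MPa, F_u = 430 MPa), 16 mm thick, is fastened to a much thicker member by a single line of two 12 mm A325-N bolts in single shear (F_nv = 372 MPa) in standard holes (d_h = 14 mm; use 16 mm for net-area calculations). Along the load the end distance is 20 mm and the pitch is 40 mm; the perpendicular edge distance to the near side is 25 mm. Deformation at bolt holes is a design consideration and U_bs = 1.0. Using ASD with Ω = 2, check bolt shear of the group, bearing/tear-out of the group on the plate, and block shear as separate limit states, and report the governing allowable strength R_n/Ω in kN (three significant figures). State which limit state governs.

Bolt shear: A_b = π·12²/4 = 113.1 mm²; R_n = 372 × 113.1 × 2 × 1 / 1000 = 84.14 kN → 84.14 / 2 = 42.1 kN.
Bearing: edge l_c = 13, r_n = 107.3 kN; interior l_c = 26, r_n = 198.1 kN; R_n = 107.3 + 1·198.1 = 305.5 kN → 153 kN.
Block shear: A_gv = 960, A_nv = 576, A_nt = 272 mm²; R_n = min(0.6F_uA_nv, 0.6F_yA_gv) + U_bs·F_u·A_nt = 265.6 kN → 133 kN.
Bolt shear governs: 42.1 kN.

42.1 kN (bolt shear governs)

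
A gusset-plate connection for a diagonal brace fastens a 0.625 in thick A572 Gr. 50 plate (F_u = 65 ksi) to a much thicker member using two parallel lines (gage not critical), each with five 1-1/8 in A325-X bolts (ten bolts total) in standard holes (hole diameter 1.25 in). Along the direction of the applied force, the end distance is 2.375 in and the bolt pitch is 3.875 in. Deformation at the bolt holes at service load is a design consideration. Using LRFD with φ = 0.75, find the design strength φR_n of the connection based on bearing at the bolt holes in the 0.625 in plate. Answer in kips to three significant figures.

786 kips

Per bolt r_n = 1.2 l_c t F_u ≤ 2.4 d t F_u; upper limit = 2.4 × 1.125 × 0.625 × 65 = 109.7 kips.
Edge bolt: l_c = 2.375 − 1.25/2 = 1.75 in → 1.2 × 1.75 × 0.625 × 65 = 85.31 → r_n = 85.31 kips.
Interior bolts: l_c = 3.875 − 1.25 = 2.625 in → 1.2 × 2.625 × 0.625 × 65 = 128 → r_n = 109.7 kips.
R_n = 2 × 85.31 + 8 × 109.7 = 1048 kips.
Design strength φR_n = 0.75 × 1048 = 786 kips.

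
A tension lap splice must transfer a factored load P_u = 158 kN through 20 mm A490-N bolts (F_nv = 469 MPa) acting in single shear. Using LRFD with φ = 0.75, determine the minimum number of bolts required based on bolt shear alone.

2 bolts

A_b = π·20²/4 = 314.2 mm².
Per-bolt design strength φR_n = 0.75 × 469 × 314.2 × 1 / 1000 = 110.5 kN.
n ≥ 158 / 110.5 = 1.43 → use 2 bolts.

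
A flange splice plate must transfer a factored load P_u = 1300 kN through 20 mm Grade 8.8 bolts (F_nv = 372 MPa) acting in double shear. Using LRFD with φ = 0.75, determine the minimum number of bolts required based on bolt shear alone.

A_b = π·20²/4 = 314.2 mm².
Per-bolt design strength φR_n = 0.75 × 372 × 314.2 × 2 / 1000 = 175.3 kN.
n ≥ 1300 / 175.3 = 7.416 → use 8 bolts.

8 bolts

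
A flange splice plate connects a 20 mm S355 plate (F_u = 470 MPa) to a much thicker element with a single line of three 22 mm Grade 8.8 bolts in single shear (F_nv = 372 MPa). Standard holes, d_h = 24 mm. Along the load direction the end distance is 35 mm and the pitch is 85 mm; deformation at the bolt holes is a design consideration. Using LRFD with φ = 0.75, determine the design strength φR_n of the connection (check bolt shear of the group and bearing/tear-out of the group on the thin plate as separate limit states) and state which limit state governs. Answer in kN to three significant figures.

318 kN (bolt shear governs)

Bolt shear: A_b = π·22²/4 = 380.1 mm²; R_n = 372 × 380.1 × 3 × 1 / 1000 = 424.2 kN → 0.75 × 424.2 = 318 kN.
Bearing (1.2 l_c t F_u ≤ 2.4 d t F_u): upper limit = 2.4·22·20·470 / 1000 = 496.3 kN.
  Edge l_c = 35 − 24/2 = 23 → r_n = 259.4 kN; interior l_c = 85 − 24 = 61 → r_n = 496.3 kN.
  R_n,bearing = 1·259.4 + 2·496.3 = 1252 kN → 0.75 × 1252 = 939 kN.
Bolt shear governs: 318 kN.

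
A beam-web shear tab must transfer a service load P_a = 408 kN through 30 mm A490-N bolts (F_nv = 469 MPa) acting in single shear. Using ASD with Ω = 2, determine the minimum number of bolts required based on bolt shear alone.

A_b = π·30²/4 = 706.9 mm².
Per-bolt allowable strength R_n/Ω = 469 × 706.9 × 1 / 1000 / 2 = 165.8 kN.
n ≥ 408 / 165.8 = 2.461 → use 3 bolts.

3 bolts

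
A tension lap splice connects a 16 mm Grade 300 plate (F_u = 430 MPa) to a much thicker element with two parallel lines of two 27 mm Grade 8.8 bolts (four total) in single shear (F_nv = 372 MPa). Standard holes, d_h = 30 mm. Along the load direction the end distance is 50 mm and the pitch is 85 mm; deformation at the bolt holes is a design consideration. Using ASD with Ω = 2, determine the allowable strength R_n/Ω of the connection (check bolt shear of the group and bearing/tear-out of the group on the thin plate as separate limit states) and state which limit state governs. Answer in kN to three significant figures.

Bolt shear: A_b = π·27²/4 = 572.6 mm²; R_n = 372 × 572.6 × 4 × 1 / 1000 = 852 kN → 852 / 2 = 426 kN.
Bearing (1.2 l_c t F_u ≤ 2.4 d t F_u): upper limit = 2.4·27·16·430 / 1000 = 445.8 kN.
  Edge l_c = 50 − 30/2 = 35 → r_n = 289 kN; interior l_c = 85 − 30 = 55 → r_n = 445.8 kN.
  R_n,bearing = 2·289 + 2·445.8 = 1470 kN → 1470 / 2 = 735 kN.
Bolt shear governs: 426 kN.

426 kN (bolt shear governs)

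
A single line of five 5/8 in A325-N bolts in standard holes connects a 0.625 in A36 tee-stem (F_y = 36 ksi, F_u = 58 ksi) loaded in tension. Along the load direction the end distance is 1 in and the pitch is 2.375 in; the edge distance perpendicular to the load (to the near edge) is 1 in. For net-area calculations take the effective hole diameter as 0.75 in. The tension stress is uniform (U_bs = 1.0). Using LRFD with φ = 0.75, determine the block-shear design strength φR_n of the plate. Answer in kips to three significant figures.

Shear plane L_v = 1 + 4·2.375 = 10.5 in; A_gv = 10.5 × 0.625 = 6.562 in².
A_nv = (10.5 − 4.5·0.75) × 0.625 = 4.453 in².
A_nt = (1 − 0.5·0.75) × 0.625 = 0.3906 in².
0.6 F_u A_nv = 155 kips; 0.6 F_y A_gv = 141.8 kips → shear yielding governs the shear term.
R_n = 141.8 + 1.0 × 58 × 0.3906 = 164.4 kips.
Design strength φR_n = 0.75 × 164.4 = 123 kips.

123 kips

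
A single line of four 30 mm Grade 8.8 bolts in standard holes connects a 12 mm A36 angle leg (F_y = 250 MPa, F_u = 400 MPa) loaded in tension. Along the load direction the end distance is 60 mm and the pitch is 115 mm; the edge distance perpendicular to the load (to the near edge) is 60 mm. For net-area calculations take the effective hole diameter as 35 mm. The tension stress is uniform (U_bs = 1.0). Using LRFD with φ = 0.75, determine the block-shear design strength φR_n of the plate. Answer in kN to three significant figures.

Shear plane L_v = 60 + 3·115 = 405 mm; A_gv = 405 × 12 = 4860 mm².
A_nv = (405 − 3.5·35) × 12 = 3390 mm².
A_nt = (60 − 0.5·35) × 12 = 510 mm².
0.6 F_u A_nv = 813.6 kN; 0.6 F_y A_gv = 729 kN → shear yielding governs the shear term.
R_n = 729 + 1.0 × 400 × 510 / 1000 = 933 kN.
Design strength φR_n = 0.75 × 933 = 700 kN.

700 kN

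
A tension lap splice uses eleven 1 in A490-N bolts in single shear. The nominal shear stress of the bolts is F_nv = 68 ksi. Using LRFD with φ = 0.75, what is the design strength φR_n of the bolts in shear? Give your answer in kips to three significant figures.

441 kips

A_b = π × 1² / 4 = 0.7854 in².
R_n = F_nv · A_b · n · n_s = 68 × 0.7854 × 11 × 1 = 587.5 kips.
Design strength φR_n = 0.75 × 587.5 = 441 kips.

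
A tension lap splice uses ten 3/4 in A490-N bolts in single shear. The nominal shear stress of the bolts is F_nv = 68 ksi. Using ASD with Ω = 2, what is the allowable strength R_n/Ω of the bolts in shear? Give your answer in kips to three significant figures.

150 kips

A_b = π × 0.75² / 4 = 0.4418 in².
R_n = F_nv · A_b · n · n_s = 68 × 0.4418 × 10 × 1 = 300.4 kips.
Allowable strength R_n/Ω = 300.4 / 2 = 150 kips.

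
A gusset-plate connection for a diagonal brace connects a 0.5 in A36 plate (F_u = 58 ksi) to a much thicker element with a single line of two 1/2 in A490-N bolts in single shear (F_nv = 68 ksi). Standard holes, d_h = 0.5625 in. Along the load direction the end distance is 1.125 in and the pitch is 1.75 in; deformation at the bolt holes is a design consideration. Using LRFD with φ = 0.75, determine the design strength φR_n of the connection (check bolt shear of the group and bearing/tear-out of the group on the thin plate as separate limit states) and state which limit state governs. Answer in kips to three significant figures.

Bolt shear: A_b = π·0.5²/4 = 0.1963 in²; R_n = 68 × 0.1963 × 2 × 1 = 26.7 kips → 0.75 × 26.7 = 20 kips.
Bearing (1.2 l_c t F_u ≤ 2.4 d t F_u): upper limit = 2.4·0.5·0.5·58 = 34.8 kips.
  Edge l_c = 1.125 − 0.5625/2 = 0.8438 → r_n = 29.36 kips; interior l_c = 1.75 − 0.5625 = 1.188 → r_n = 34.8 kips.
  R_n,bearing = 1·29.36 + 1·34.8 = 64.16 kips → 0.75 × 64.16 = 48.1 kips.
Bolt shear governs: 20 kips.

20 kips (bolt shear governs)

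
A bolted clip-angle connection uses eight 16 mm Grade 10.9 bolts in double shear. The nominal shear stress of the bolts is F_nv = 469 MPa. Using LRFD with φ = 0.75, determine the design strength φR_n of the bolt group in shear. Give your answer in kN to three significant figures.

1130 kN

A_b = π × 16² / 4 = 201.1 mm².
R_n = F_nv · A_b · n · n_s = 469 × 201.1 × 8 × 2 / 1000 = 1509 kN.
Design strength φR_n = 0.75 × 1509 = 1130 kN.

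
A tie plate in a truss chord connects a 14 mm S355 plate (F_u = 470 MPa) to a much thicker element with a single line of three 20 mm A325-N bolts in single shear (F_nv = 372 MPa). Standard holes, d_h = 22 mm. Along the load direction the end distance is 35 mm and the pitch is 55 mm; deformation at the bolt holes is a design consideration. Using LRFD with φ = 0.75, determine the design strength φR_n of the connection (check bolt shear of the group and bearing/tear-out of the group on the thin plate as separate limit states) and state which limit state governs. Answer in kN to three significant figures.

263 kN (bolt shear governs)

Bolt shear: A_b = π·20²/4 = 314.2 mm²; R_n = 372 × 314.2 × 3 × 1 / 1000 = 350.6 kN → 0.75 × 350.6 = 263 kN.
Bearing (1.2 l_c t F_u ≤ 2.4 d t F_u): upper limit = 2.4·20·14·470 / 1000 = 315.8 kN.
  Edge l_c = 35 − 22/2 = 24 → r_n = 189.5 kN; interior l_c = 55 − 22 = 33 → r_n = 260.6 kN.
  R_n,bearing = 1·189.5 + 2·260.6 = 710.6 kN → 0.75 × 710.6 = 533 kN.
Bolt shear governs: 263 kN.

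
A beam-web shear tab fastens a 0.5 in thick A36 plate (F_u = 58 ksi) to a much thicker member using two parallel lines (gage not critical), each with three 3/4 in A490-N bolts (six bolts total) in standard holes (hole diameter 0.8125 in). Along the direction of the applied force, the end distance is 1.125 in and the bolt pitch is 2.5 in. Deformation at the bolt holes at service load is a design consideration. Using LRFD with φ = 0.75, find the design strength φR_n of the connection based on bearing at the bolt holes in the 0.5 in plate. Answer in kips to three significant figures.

194 kips

Per bolt r_n = 1.2 l_c t F_u ≤ 2.4 d t F_u; upper limit = 2.4 × 0.75 × 0.5 × 58 = 52.2 kips.
Edge bolt: l_c = 1.125 − 0.8125/2 = 0.7188 in → 1.2 × 0.7188 × 0.5 × 58 = 25.01 → r_n = 25.01 kips.
Interior bolts: l_c = 2.5 − 0.8125 = 1.688 in → 1.2 × 1.688 × 0.5 × 58 = 58.72 → r_n = 52.2 kips.
R_n = 2 × 25.01 + 4 × 52.2 = 258.8 kips.
Design strength φR_n = 0.75 × 258.8 = 194 kips.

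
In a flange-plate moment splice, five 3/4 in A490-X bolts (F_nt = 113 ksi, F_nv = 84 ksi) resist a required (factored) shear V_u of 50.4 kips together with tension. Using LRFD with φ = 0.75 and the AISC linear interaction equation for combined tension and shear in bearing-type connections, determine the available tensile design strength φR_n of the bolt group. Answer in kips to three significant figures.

176 kips

A_b = π·0.75²/4 = 0.4418 in²; f_rv = 50.4 / (5 × 0.4418) = 22.82 ksi.
F'_nt = 1.3 F_nt − (F_nt / φF_nv) f_rv = 1.3·113 − (113/(0.75·84))·22.82 = 106 ksi, capped at F_nt → F'_nt = 106 ksi.
R_n = F'_nt · A_b · n = 106 × 0.4418 × 5 = 234.1 kips.
Design strength φR_n = 0.75 × 234.1 = 176 kips.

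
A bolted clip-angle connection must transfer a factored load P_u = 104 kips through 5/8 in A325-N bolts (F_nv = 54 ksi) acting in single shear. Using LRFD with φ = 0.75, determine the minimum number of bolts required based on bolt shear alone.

9 bolts

A_b = π·0.625²/4 = 0.3068 in².
Per-bolt design strength φR_n = 0.75 × 54 × 0.3068 × 1 = 12.43 kips.
n ≥ 104 / 12.43 = 8.37 → use 9 bolts.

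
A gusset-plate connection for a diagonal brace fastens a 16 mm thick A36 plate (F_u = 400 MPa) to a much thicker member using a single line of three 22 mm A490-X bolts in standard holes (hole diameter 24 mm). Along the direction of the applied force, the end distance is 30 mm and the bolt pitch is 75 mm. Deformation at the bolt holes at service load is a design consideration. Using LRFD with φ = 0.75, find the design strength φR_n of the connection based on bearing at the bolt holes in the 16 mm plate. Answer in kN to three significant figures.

611 kN

Per bolt r_n = 1.2 l_c t F_u ≤ 2.4 d t F_u; upper limit = 2.4 × 22 × 16 × 400 / 1000 = 337.9 kN.
Edge bolt: l_c = 30 − 24/2 = 18 mm → 1.2 × 18 × 16 × 400 / 1000 = 138.2 → r_n = 138.2 kN.
Interior bolts: l_c = 75 − 24 = 51 mm → 1.2 × 51 × 16 × 400 / 1000 = 391.7 → r_n = 337.9 kN.
R_n = 1 × 138.2 + 2 × 337.9 = 814.1 kN.
Design strength φR_n = 0.75 × 814.1 = 611 kN.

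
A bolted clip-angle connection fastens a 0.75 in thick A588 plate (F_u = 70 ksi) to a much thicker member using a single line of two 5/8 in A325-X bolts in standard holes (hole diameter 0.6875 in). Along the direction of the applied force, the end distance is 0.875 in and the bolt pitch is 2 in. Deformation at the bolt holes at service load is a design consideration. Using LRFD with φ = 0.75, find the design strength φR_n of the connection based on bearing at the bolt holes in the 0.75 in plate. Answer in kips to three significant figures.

84.2 kips

Per bolt r_n = 1.2 l_c t F_u ≤ 2.4 d t F_u; upper limit = 2.4 × 0.625 × 0.75 × 70 = 78.75 kips.
Edge bolt: l_c = 0.875 − 0.6875/2 = 0.5312 in → 1.2 × 0.5312 × 0.75 × 70 = 33.47 → r_n = 33.47 kips.
Interior bolts: l_c = 2 − 0.6875 = 1.312 in → 1.2 × 1.312 × 0.75 × 70 = 82.69 → r_n = 78.75 kips.
R_n = 1 × 33.47 + 1 × 78.75 = 112.2 kips.
Design strength φR_n = 0.75 × 112.2 = 84.2 kips.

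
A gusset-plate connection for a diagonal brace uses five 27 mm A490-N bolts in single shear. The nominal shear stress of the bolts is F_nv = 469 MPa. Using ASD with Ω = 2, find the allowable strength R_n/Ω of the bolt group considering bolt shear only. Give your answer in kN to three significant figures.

A_b = π × 27² / 4 = 572.6 mm².
R_n = F_nv · A_b · n · n_s = 469 × 572.6 × 5 × 1 / 1000 = 1343 kN.
Allowable strength R_n/Ω = 1343 / 2 = 671 kN.

671 kN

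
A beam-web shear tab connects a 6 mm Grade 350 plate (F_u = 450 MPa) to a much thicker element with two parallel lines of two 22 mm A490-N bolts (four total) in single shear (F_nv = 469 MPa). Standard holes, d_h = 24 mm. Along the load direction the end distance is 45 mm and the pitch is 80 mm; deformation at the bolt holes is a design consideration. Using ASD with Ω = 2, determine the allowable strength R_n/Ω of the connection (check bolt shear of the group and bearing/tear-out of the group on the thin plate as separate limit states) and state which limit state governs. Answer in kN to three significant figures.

249 kN (bearing governs)

Bolt shear: A_b = π·22²/4 = 380.1 mm²; R_n = 469 × 380.1 × 4 × 1 / 1000 = 713.1 kN → 713.1 / 2 = 357 kN.
Bearing (1.2 l_c t F_u ≤ 2.4 d t F_u): upper limit = 2.4·22·6·450 / 1000 = 142.6 kN.
  Edge l_c = 45 − 24/2 = 33 → r_n = 106.9 kN; interior l_c = 80 − 24 = 56 → r_n = 142.6 kN.
  R_n,bearing = 2·106.9 + 2·142.6 = 499 kN → 499 / 2 = 249 kN.
Bearing governs: 249 kN.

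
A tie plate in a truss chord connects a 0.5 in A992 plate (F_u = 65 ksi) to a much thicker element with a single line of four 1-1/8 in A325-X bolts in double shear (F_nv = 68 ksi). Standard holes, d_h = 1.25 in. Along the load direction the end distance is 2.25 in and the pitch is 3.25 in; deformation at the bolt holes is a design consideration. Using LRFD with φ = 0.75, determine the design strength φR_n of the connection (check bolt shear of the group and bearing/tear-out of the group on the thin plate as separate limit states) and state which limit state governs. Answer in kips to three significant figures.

223 kips (bearing governs)

Bolt shear: A_b = π·1.125²/4 = 0.994 in²; R_n = 68 × 0.994 × 4 × 2 = 540.7 kips → 0.75 × 540.7 = 406 kips.
Bearing (1.2 l_c t F_u ≤ 2.4 d t F_u): upper limit = 2.4·1.125·0.5·65 = 87.75 kips.
  Edge l_c = 2.25 − 1.25/2 = 1.625 → r_n = 63.38 kips; interior l_c = 3.25 − 1.25 = 2 → r_n = 78 kips.
  R_n,bearing = 1·63.38 + 3·78 = 297.4 kips → 0.75 × 297.4 = 223 kips.
Bearing governs: 223 kips.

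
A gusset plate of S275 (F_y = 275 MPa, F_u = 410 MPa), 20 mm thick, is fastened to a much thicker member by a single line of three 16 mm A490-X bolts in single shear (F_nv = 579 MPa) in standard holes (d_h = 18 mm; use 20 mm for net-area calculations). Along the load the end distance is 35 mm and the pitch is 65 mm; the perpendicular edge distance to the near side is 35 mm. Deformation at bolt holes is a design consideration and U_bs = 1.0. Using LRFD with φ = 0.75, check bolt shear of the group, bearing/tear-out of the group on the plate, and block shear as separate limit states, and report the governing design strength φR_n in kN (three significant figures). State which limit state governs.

Bolt shear: A_b = π·16²/4 = 201.1 mm²; R_n = 579 × 201.1 × 3 × 1 / 1000 = 349.2 kN → 0.75 × 349.2 = 262 kN.
Bearing: edge l_c = 26, r_n = 255.8 kN; interior l_c = 47, r_n = 314.9 kN; R_n = 255.8 + 2·314.9 = 885.6 kN → 664 kN.
Block shear: A_gv = 3300, A_nv = 2300, A_nt = 500 mm²; R_n = min(0.6F_uA_nv, 0.6F_yA_gv) + U_bs·F_u·A_nt = 749.5 kN → 562 kN.
Bolt shear governs: 262 kN.

262 kN (bolt shear governs)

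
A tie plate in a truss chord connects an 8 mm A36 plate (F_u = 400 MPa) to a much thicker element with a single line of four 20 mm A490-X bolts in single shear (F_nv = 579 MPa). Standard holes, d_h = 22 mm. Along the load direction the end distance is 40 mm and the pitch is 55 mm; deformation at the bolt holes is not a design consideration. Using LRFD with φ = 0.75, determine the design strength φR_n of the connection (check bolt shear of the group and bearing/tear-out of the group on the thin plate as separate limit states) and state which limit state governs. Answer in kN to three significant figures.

461 kN (bearing governs)

Bolt shear: A_b = π·20²/4 = 314.2 mm²; R_n = 579 × 314.2 × 4 × 1 / 1000 = 727.6 kN → 0.75 × 727.6 = 546 kN.
Bearing (1.5 l_c t F_u ≤ 3.0 d t F_u): upper limit = 3.0·20·8·400 / 1000 = 192 kN.
  Edge l_c = 40 − 22/2 = 29 → r_n = 139.2 kN; interior l_c = 55 − 22 = 33 → r_n = 158.4 kN.
  R_n,bearing = 1·139.2 + 3·158.4 = 614.4 kN → 0.75 × 614.4 = 461 kN.
Bearing governs: 461 kN.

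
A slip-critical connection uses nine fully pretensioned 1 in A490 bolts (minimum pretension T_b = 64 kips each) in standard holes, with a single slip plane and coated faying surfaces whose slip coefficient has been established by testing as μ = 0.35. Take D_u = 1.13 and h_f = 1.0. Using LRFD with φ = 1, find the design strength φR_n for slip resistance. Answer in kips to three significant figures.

R_n = μ · D_u · h_f · T_b · n_s · n_b = 0.35 × 1.13 × 1.0 × 64 × 1 × 9 = 227.8 kips.
Design strength φR_n = 1 × 227.8 = 228 kips.

228 kips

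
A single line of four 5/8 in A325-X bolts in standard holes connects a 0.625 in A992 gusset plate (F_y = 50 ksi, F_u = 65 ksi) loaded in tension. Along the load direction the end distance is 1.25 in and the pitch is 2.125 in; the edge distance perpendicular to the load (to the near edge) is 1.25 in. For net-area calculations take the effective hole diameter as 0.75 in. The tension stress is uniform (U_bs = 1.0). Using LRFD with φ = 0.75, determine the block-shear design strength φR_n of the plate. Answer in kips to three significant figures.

Shear plane L_v = 1.25 + 3·2.125 = 7.625 in; A_gv = 7.625 × 0.625 = 4.766 in².
A_nv = (7.625 − 3.5·0.75) × 0.625 = 3.125 in².
A_nt = (1.25 − 0.5·0.75) × 0.625 = 0.5469 in².
0.6 F_u A_nv = 121.9 kips; 0.6 F_y A_gv = 143 kips → shear rupture governs the shear term.
R_n = 121.9 + 1.0 × 65 × 0.5469 = 157.4 kips.
Design strength φR_n = 0.75 × 157.4 = 118 kips.

118 kips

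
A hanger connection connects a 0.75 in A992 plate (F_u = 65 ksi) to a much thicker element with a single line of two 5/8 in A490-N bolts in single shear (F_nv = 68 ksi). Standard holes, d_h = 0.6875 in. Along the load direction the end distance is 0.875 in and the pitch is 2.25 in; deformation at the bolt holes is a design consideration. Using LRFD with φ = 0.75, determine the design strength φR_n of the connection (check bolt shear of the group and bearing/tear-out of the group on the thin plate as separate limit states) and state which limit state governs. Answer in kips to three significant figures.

Bolt shear: A_b = π·0.625²/4 = 0.3068 in²; R_n = 68 × 0.3068 × 2 × 1 = 41.72 kips → 0.75 × 41.72 = 31.3 kips.
Bearing (1.2 l_c t F_u ≤ 2.4 d t F_u): upper limit = 2.4·0.625·0.75·65 = 73.12 kips.
  Edge l_c = 0.875 − 0.6875/2 = 0.5312 → r_n = 31.08 kips; interior l_c = 2.25 − 0.6875 = 1.562 → r_n = 73.12 kips.
  R_n,bearing = 1·31.08 + 1·73.12 = 104.2 kips → 0.75 × 104.2 = 78.2 kips.
Bolt shear governs: 31.3 kips.

31.3 kips (bolt shear governs)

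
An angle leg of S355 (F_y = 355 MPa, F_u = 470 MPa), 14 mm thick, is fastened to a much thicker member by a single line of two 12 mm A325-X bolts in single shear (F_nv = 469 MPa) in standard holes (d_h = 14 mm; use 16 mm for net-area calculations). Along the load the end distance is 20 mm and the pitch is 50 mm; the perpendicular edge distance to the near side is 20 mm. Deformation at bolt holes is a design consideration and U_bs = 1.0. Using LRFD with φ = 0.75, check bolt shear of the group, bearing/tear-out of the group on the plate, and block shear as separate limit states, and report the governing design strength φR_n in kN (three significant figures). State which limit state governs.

79.6 kN (bolt shear governs)

Bolt shear: A_b = π·12²/4 = 113.1 mm²; R_n = 469 × 113.1 × 2 × 1 / 1000 = 106.1 kN → 0.75 × 106.1 = 79.6 kN.
Bearing: edge l_c = 13, r_n = 102.6 kN; interior l_c = 36, r_n = 189.5 kN; R_n = 102.6 + 1·189.5 = 292.2 kN → 219 kN.
Block shear: A_gv = 980, A_nv = 644, A_nt = 168 mm²; R_n = min(0.6F_uA_nv, 0.6F_yA_gv) + U_bs·F_u·A_nt = 260.6 kN → 195 kN.
Bolt shear governs: 79.6 kN.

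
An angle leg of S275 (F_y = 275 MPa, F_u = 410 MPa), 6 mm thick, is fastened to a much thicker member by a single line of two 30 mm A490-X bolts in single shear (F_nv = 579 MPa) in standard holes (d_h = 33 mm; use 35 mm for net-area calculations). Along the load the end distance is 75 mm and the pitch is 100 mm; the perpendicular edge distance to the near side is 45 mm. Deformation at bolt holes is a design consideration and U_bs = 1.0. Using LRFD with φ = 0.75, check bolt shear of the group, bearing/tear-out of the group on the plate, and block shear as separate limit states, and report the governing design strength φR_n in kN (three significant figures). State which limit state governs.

181 kN (block shear governs)

Bolt shear: A_b = π·30²/4 = 706.9 mm²; R_n = 579 × 706.9 × 2 × 1 / 1000 = 818.5 kN → 0.75 × 818.5 = 614 kN.
Bearing: edge l_c = 58.5, r_n = 172.7 kN; interior l_c = 67, r_n = 177.1 kN; R_n = 172.7 + 1·177.1 = 349.8 kN → 262 kN.
Block shear: A_gv = 1050, A_nv = 735, A_nt = 165 mm²; R_n = min(0.6F_uA_nv, 0.6F_yA_gv) + U_bs·F_u·A_nt = 240.9 kN → 181 kN.
Block shear governs: 181 kN.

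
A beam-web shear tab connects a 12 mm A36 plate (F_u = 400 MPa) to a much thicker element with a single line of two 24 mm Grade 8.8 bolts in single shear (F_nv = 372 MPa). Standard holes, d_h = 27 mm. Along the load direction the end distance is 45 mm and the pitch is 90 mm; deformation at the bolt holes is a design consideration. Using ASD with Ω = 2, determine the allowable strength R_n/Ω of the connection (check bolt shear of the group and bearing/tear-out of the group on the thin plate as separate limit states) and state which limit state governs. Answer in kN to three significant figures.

168 kN (bolt shear governs)

Bolt shear: A_b = π·24²/4 = 452.4 mm²; R_n = 372 × 452.4 × 2 × 1 / 1000 = 336.6 kN → 336.6 / 2 = 168 kN.
Bearing (1.2 l_c t F_u ≤ 2.4 d t F_u): upper limit = 2.4·24·12·400 / 1000 = 276.5 kN.
  Edge l_c = 45 − 27/2 = 31.5 → r_n = 181.4 kN; interior l_c = 90 − 27 = 63 → r_n = 276.5 kN.
  R_n,bearing = 1·181.4 + 1·276.5 = 457.9 kN → 457.9 / 2 = 229 kN.
Bolt shear governs: 168 kN.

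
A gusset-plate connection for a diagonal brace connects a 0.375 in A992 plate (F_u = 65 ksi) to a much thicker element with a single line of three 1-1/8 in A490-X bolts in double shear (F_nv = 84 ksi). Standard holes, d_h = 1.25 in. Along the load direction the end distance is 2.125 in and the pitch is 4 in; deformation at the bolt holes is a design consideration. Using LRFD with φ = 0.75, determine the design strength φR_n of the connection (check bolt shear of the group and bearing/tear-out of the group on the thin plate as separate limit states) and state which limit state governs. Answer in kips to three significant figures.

132 kips (bearing governs)

Bolt shear: A_b = π·1.125²/4 = 0.994 in²; R_n = 84 × 0.994 × 3 × 2 = 501 kips → 0.75 × 501 = 376 kips.
Bearing (1.2 l_c t F_u ≤ 2.4 d t F_u): upper limit = 2.4·1.125·0.375·65 = 65.81 kips.
  Edge l_c = 2.125 − 1.25/2 = 1.5 → r_n = 43.87 kips; interior l_c = 4 − 1.25 = 2.75 → r_n = 65.81 kips.
  R_n,bearing = 1·43.87 + 2·65.81 = 175.5 kips → 0.75 × 175.5 = 132 kips.
Bearing governs: 132 kips.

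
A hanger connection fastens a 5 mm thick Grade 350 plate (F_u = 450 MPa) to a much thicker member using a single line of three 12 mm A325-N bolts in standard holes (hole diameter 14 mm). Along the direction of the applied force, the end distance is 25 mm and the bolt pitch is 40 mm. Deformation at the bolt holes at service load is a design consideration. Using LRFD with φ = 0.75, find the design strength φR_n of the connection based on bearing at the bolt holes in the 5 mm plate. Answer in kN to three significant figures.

Per bolt r_n = 1.2 l_c t F_u ≤ 2.4 d t F_u; upper limit = 2.4 × 12 × 5 × 450 / 1000 = 64.8 kN.
Edge bolt: l_c = 25 − 14/2 = 18 mm → 1.2 × 18 × 5 × 450 / 1000 = 48.6 → r_n = 48.6 kN.
Interior bolts: l_c = 40 − 14 = 26 mm → 1.2 × 26 × 5 × 450 / 1000 = 70.2 → r_n = 64.8 kN.
R_n = 1 × 48.6 + 2 × 64.8 = 178.2 kN.
Design strength φR_n = 0.75 × 178.2 = 134 kN.

134 kN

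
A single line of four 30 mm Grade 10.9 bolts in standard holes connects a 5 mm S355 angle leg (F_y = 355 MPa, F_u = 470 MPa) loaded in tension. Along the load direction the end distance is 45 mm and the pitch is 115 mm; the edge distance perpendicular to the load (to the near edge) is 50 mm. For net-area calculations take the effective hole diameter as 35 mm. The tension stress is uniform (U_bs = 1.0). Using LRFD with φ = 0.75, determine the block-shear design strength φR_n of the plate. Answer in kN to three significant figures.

340 kN

Shear plane L_v = 45 + 3·115 = 390 mm; A_gv = 390 × 5 = 1950 mm².
A_nv = (390 − 3.5·35) × 5 = 1338 mm².
A_nt = (50 − 0.5·35) × 5 = 162.5 mm².
0.6 F_u A_nv = 377.2 kN; 0.6 F_y A_gv = 415.4 kN → shear rupture governs the shear term.
R_n = 377.2 + 1.0 × 470 × 162.5 / 1000 = 453.6 kN.
Design strength φR_n = 0.75 × 453.6 = 340 kN.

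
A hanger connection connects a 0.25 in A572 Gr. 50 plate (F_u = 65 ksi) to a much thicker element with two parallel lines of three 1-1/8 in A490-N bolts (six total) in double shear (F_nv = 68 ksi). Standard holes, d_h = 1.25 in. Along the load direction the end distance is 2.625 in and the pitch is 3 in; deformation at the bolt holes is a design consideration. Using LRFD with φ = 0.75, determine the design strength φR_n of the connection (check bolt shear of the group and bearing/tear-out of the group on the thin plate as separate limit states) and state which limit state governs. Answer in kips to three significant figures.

161 kips (bearing governs)

Bolt shear: A_b = π·1.125²/4 = 0.994 in²; R_n = 68 × 0.994 × 6 × 2 = 811.1 kips → 0.75 × 811.1 = 608 kips.
Bearing (1.2 l_c t F_u ≤ 2.4 d t F_u): upper limit = 2.4·1.125·0.25·65 = 43.87 kips.
  Edge l_c = 2.625 − 1.25/2 = 2 → r_n = 39 kips; interior l_c = 3 − 1.25 = 1.75 → r_n = 34.12 kips.
  R_n,bearing = 2·39 + 4·34.12 = 214.5 kips → 0.75 × 214.5 = 161 kips.
Bearing governs: 161 kips.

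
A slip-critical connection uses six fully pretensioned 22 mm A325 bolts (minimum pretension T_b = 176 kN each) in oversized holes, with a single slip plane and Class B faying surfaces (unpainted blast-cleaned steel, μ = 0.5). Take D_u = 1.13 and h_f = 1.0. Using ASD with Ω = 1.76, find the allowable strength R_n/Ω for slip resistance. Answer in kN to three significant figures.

R_n = μ · D_u · h_f · T_b · n_s · n_b = 0.5 × 1.13 × 1.0 × 176 × 1 × 6 = 596.6 kN.
Allowable strength R_n/Ω = 596.6 / 1.76 = 339 kN.

339 kN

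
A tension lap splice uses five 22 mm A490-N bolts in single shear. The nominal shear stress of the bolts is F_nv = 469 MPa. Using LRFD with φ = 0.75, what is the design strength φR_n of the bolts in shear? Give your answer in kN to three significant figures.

669 kN

A_b = π × 22² / 4 = 380.1 mm².
R_n = F_nv · A_b · n · n_s = 469 × 380.1 × 5 × 1 / 1000 = 891.4 kN.
Design strength φR_n = 0.75 × 891.4 = 669 kN.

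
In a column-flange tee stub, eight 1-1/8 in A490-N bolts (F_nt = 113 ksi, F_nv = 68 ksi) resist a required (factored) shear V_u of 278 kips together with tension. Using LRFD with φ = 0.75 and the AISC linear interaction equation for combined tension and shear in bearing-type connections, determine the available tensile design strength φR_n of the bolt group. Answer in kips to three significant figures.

A_b = π·1.125²/4 = 0.994 in²; f_rv = 278 / (8 × 0.994) = 34.96 ksi.
F'_nt = 1.3 F_nt − (F_nt / φF_nv) f_rv = 1.3·113 − (113/(0.75·68))·34.96 = 69.44 ksi, capped at F_nt → F'_nt = 69.44 ksi.
R_n = F'_nt · A_b · n = 69.44 × 0.994 × 8 = 552.2 kips.
Design strength φR_n = 0.75 × 552.2 = 414 kips.

414 kips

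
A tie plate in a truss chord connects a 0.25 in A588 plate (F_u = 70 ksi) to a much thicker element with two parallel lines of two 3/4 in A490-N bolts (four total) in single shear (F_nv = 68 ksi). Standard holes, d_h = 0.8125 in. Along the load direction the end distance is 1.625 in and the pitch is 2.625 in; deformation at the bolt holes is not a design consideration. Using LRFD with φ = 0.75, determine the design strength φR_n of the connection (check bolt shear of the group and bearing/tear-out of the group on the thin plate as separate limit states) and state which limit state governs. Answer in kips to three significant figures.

90.1 kips (bolt shear governs)

Bolt shear: A_b = π·0.75²/4 = 0.4418 in²; R_n = 68 × 0.4418 × 4 × 1 = 120.2 kips → 0.75 × 120.2 = 90.1 kips.
Bearing (1.5 l_c t F_u ≤ 3.0 d t F_u): upper limit = 3.0·0.75·0.25·70 = 39.38 kips.
  Edge l_c = 1.625 − 0.8125/2 = 1.219 → r_n = 31.99 kips; interior l_c = 2.625 − 0.8125 = 1.812 → r_n = 39.38 kips.
  R_n,bearing = 2·31.99 + 2·39.38 = 142.7 kips → 0.75 × 142.7 = 107 kips.
Bolt shear governs: 90.1 kips.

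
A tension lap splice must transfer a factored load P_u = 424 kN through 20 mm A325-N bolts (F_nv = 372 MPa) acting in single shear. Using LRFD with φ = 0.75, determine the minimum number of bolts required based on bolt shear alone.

5 bolts

A_b = π·20²/4 = 314.2 mm².
Per-bolt design strength φR_n = 0.75 × 372 × 314.2 × 1 / 1000 = 87.65 kN.
n ≥ 424 / 87.65 = 4.837 → use 5 bolts.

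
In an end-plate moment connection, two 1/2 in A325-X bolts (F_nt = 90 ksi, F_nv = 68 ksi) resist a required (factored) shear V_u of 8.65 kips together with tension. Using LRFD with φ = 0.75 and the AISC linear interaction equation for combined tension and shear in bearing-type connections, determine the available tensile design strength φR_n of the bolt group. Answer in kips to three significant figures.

A_b = π·0.5²/4 = 0.1963 in²; f_rv = 8.65 / (2 × 0.1963) = 22.03 ksi.
F'_nt = 1.3 F_nt − (F_nt / φF_nv) f_rv = 1.3·90 − (90/(0.75·68))·22.03 = 78.13 ksi, capped at F_nt → F'_nt = 78.13 ksi.
R_n = F'_nt · A_b · n = 78.13 × 0.1963 × 2 = 30.68 kips.
Design strength φR_n = 0.75 × 30.68 = 23 kips.

23 kips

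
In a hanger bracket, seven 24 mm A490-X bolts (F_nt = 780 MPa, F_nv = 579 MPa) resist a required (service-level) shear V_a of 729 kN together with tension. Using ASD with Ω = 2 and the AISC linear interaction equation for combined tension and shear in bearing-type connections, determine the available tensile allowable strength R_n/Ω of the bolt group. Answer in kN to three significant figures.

623 kN

A_b = π·24²/4 = 452.4 mm²; f_rv = 729 × 1000 / (7 × 452.4) = 230.2 MPa.
F'_nt = 1.3 F_nt − (Ω F_nt / F_nv) f_rv = 1.3·780 − (2·780/579)·230.2 = 393.8 MPa, capped at F_nt → F'_nt = 393.8 MPa.
R_n = F'_nt · A_b · n = 393.8 × 452.4 × 7 / 1000 = 1247 kN.
Allowable strength R_n/Ω = 1247 / 2 = 623 kN.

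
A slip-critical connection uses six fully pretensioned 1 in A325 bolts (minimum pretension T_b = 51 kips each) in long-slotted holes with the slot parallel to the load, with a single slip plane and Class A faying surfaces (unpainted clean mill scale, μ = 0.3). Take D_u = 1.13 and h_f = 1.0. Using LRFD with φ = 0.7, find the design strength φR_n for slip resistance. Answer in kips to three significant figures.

R_n = μ · D_u · h_f · T_b · n_s · n_b = 0.3 × 1.13 × 1.0 × 51 × 1 × 6 = 103.7 kips.
Design strength φR_n = 0.7 × 103.7 = 72.6 kips.

72.6 kips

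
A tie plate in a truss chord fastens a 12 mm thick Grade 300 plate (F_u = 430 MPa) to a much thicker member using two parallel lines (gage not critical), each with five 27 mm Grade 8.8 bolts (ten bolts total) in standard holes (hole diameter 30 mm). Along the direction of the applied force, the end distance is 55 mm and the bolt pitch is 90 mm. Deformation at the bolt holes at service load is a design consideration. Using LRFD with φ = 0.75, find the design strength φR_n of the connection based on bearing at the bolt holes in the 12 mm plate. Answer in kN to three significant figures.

Per bolt r_n = 1.2 l_c t F_u ≤ 2.4 d t F_u; upper limit = 2.4 × 27 × 12 × 430 / 1000 = 334.4 kN.
Edge bolt: l_c = 55 − 30/2 = 40 mm → 1.2 × 40 × 12 × 430 / 1000 = 247.7 → r_n = 247.7 kN.
Interior bolts: l_c = 90 − 30 = 60 mm → 1.2 × 60 × 12 × 430 / 1000 = 371.5 → r_n = 334.4 kN.
R_n = 2 × 247.7 + 8 × 334.4 = 3170 kN.
Design strength φR_n = 0.75 × 3170 = 2380 kN.

2380 kN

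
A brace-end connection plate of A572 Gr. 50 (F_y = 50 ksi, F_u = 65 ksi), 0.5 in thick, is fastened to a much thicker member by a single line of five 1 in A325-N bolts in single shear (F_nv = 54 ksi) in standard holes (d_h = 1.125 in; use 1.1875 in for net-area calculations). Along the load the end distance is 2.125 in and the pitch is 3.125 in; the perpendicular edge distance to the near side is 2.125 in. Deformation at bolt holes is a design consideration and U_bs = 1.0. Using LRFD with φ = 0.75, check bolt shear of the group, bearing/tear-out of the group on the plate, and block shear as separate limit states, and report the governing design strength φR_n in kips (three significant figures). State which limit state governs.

Bolt shear: A_b = π·1²/4 = 0.7854 in²; R_n = 54 × 0.7854 × 5 × 1 = 212.1 kips → 0.75 × 212.1 = 159 kips.
Bearing: edge l_c = 1.562, r_n = 60.94 kips; interior l_c = 2, r_n = 78 kips; R_n = 60.94 + 4·78 = 372.9 kips → 280 kips.
Block shear: A_gv = 7.312, A_nv = 4.641, A_nt = 0.7656 in²; R_n = min(0.6F_uA_nv, 0.6F_yA_gv) + U_bs·F_u·A_nt = 230.8 kips → 173 kips.
Bolt shear governs: 159 kips.

159 kips (bolt shear governs)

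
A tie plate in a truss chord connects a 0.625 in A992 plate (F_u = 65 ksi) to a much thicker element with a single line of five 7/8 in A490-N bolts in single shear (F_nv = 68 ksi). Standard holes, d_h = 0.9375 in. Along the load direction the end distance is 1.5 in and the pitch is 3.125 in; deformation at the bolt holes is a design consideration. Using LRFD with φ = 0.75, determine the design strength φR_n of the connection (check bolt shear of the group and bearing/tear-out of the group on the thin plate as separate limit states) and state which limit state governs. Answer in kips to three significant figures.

153 kips (bolt shear governs)

Bolt shear: A_b = π·0.875²/4 = 0.6013 in²; R_n = 68 × 0.6013 × 5 × 1 = 204.4 kips → 0.75 × 204.4 = 153 kips.
Bearing (1.2 l_c t F_u ≤ 2.4 d t F_u): upper limit = 2.4·0.875·0.625·65 = 85.31 kips.
  Edge l_c = 1.5 − 0.9375/2 = 1.031 → r_n = 50.27 kips; interior l_c = 3.125 − 0.9375 = 2.188 → r_n = 85.31 kips.
  R_n,bearing = 1·50.27 + 4·85.31 = 391.5 kips → 0.75 × 391.5 = 294 kips.
Bolt shear governs: 153 kips.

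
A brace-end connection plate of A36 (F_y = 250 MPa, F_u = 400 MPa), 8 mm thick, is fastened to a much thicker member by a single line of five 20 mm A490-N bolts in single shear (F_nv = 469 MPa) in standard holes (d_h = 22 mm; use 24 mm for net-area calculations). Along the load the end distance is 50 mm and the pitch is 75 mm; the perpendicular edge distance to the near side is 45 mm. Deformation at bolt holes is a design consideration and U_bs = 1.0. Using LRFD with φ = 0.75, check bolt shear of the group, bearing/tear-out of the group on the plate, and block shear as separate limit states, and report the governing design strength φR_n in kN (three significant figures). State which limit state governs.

Bolt shear: A_b = π·20²/4 = 314.2 mm²; R_n = 469 × 314.2 × 5 × 1 / 1000 = 736.7 kN → 0.75 × 736.7 = 553 kN.
Bearing: edge l_c = 39, r_n = 149.8 kN; interior l_c = 53, r_n = 153.6 kN; R_n = 149.8 + 4·153.6 = 764.2 kN → 573 kN.
Block shear: A_gv = 2800, A_nv = 1936, A_nt = 264 mm²; R_n = min(0.6F_uA_nv, 0.6F_yA_gv) + U_bs·F_u·A_nt = 525.6 kN → 394 kN.
Block shear governs: 394 kN.

394 kN (block shear governs)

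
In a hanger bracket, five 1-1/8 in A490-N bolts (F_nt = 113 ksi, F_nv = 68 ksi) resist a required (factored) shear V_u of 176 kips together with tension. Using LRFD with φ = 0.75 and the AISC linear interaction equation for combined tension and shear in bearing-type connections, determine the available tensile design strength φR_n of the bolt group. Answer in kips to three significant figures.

A_b = π·1.125²/4 = 0.994 in²; f_rv = 176 / (5 × 0.994) = 35.41 ksi.
F'_nt = 1.3 F_nt − (F_nt / φF_nv) f_rv = 1.3·113 − (113/(0.75·68))·35.41 = 68.44 ksi, capped at F_nt → F'_nt = 68.44 ksi.
R_n = F'_nt · A_b · n = 68.44 × 0.994 × 5 = 340.1 kips.
Design strength φR_n = 0.75 × 340.1 = 255 kips.

255 kips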